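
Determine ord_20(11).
Powers of 11 mod 20: 11^1≡11, 11^2≡1. So the order of 11 is 2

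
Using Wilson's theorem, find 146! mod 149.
(148)! = (146)! × (147) × (148) ≡ -1 (mod 149). So (146)! ≡ -1 × [(148)(147)]^(-1) ≡ 74 (mod 149)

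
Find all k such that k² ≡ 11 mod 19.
The square roots of 11 mod 19 are 7 and 12. Verify: 7² = 49 ≡ 11 mod 19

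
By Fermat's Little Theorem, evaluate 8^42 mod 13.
By Fermat: 8^{12} ≡ 1 mod 13. 42 = 3×12 + 6. So 8^{42} ≡ 8^{6} ≡ 12 mod 13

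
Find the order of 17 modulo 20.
Powers of 17 mod 20: 17^1≡17, 17^2≡9, 17^3≡13, 17^4≡1. Order = 4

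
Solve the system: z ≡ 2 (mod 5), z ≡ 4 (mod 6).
M = 5 × 6 = 30. M₁ = 6, y₁ ≡ 1 (mod 5). M₂ = 5, y₂ ≡ 5 (mod 6). z = 2×6×1 + 4×5×5 ≡ 22 (mod 30)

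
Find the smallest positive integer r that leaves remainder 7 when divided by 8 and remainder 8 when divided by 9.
M = 8 × 9 = 72. M₁ = 9, y₁ ≡ 1 mod 8. M₂ = 8, y₂ ≡ 8 mod 9. r = 7×9×1 + 8×8×8 ≡ 71 mod 72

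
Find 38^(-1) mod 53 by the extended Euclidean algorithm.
Extended GCD: 38(7) + 53(-5) = 1. So 38^(-1) ≡ 7 mod 53. Verify: 38 × 7 = 266 ≡ 1 mod 53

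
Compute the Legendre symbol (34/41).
(34/41) = 34^{20} mod 41 = -1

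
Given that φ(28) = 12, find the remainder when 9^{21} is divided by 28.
By Euler: 9^{12} ≡ 1 (mod 28) since gcd(9, 28) = 1. 21 = 1×12 + 9. So 9^{21} ≡ 9^{9} ≡ 1 (mod 28)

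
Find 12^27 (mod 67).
By repeated squaring (mod 67): 12^{1}≡12, 12^{2}≡10, 12^{4}≡33, 12^{8}≡17, 12^{16}≡21. Then 12^{27} = 12^{16+8+2+1} ≡ 21 × 17 × 10 × 12 ≡ 27 (mod 67)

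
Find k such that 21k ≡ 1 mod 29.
Since 29 is prime, by Fermat 21^(-1) ≡ 21^{27} ≡ 18 mod 29. Verify: 21 × 18 = 378 ≡ 1 mod 29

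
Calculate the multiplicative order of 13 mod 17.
Powers of 13 mod 17: 13^1≡13, 13^2≡16, 13^3≡4, 13^4≡1. So the order of 13 is 4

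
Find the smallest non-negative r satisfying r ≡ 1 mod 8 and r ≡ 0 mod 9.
M = 8 × 9 = 72. M₁ = 9, y₁ ≡ 1 mod 8. M₂ = 8, y₂ ≡ 8 mod 9. r = 1×9×1 + 0×8×8 ≡ 9 mod 72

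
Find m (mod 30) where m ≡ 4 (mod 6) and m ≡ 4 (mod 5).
M = 6 × 5 = 30. M₁ = 5, y₁ ≡ 5 (mod 6). M₂ = 6, y₂ ≡ 1 (mod 5). m = 4×5×5 + 4×6×1 ≡ 4 (mod 30)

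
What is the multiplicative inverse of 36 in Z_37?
Since 37 is prime, by Fermat 36^(-1) ≡ 36^{35} ≡ 36 (mod 37). Verify: 36 × 36 = 1296 ≡ 1 (mod 37)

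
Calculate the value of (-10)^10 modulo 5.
By repeated squaring (mod 5): (-10)^{1}≡0, (-10)^{2}≡0, (-10)^{4}≡0, (-10)^{8}≡0. Then (-10)^{10} = (-10)^{8+2} ≡ 0 × 0 ≡ 0 (mod 5)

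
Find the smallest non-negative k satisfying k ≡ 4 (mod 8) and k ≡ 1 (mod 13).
M = 8 × 13 = 104. M₁ = 13, y₁ ≡ 5 (mod 8). M₂ = 8, y₂ ≡ 5 (mod 13). k = 4×13×5 + 1×8×5 ≡ 92 (mod 104)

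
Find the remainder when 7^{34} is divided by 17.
By Fermat: 7^{16} ≡ 1 mod 17. 34 = 2×16 + 2. So 7^{34} ≡ 7^{2} ≡ 15 mod 17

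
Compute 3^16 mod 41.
By repeated squaring (mod 41): 3^{1}≡3, 3^{2}≡9, 3^{4}≡40, 3^{8}≡1, 3^{16}≡1. So 3^{16} ≡ 1 (mod 41)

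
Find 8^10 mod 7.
Using Fermat: 8^{6} ≡ 1 mod 7. 10 ≡ 4 mod 6. So 8^{10} ≡ 8^{4} ≡ 1 mod 7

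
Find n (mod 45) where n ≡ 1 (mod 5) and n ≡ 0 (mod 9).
M = 5 × 9 = 45. M₁ = 9, y₁ ≡ 4 (mod 5). M₂ = 5, y₂ ≡ 2 (mod 9). n = 1×9×4 + 0×5×2 ≡ 36 (mod 45)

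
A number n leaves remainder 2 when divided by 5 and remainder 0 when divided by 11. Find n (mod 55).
M = 5 × 11 = 55. M₁ = 11, y₁ ≡ 1 (mod 5). M₂ = 5, y₂ ≡ 9 (mod 11). n = 2×11×1 + 0×5×9 ≡ 22 (mod 55)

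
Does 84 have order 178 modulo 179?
ord_179(84) divides 178. For each prime q|178: 84^{89}≡178, 84^{2}≡75, none ≡ 1. So 84 has order 178 and is a primitive root mod 179.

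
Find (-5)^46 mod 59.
By repeated squaring mod 59: (-5)^{1}≡54, (-5)^{2}≡25, (-5)^{4}≡35, (-5)^{8}≡45, (-5)^{16}≡19, (-5)^{32}≡7. Then (-5)^{46} = (-5)^{32+8+4+2} ≡ 7 × 45 × 35 × 25 ≡ 36 mod 59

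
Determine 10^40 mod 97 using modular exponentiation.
By repeated squaring (mod 97): 10^{1}≡10, 10^{2}≡3, 10^{4}≡9, 10^{8}≡81, 10^{16}≡62, 10^{32}≡61. Then 10^{40} = 10^{32+8} ≡ 61 × 81 ≡ 91 (mod 97)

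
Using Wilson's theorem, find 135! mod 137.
(136)! = (135)! × (136) ≡ -1 (mod 137). So (135)! ≡ -1 × (136)^(-1) ≡ (-1)×(-1) = 1 (mod 137)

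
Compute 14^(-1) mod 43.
Since 43 is prime, by Fermat 14^(-1) ≡ 14^{41} ≡ 40 mod 43. Verify: 14 × 40 = 560 ≡ 1 mod 43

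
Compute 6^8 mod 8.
By repeated squaring (mod 8): 6^{1}≡6, 6^{2}≡4, 6^{4}≡0, 6^{8}≡0. So 6^{8} ≡ 0 (mod 8)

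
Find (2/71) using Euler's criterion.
(2/71) = 2^{35} mod 71 = 1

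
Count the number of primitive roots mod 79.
There are φ(79-1) = φ(78) = 24 primitive roots modulo 79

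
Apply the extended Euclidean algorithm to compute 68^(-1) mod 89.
Extended GCD: 68(-17) + 89(13) = 1. So 68^(-1) ≡ -17 ≡ 72 (mod 89). Verify: 68 × 72 = 4896 ≡ 1 (mod 89)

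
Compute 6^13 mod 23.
By repeated squaring (mod 23): 6^{1}≡6, 6^{2}≡13, 6^{4}≡8, 6^{8}≡18. Then 6^{13} = 6^{8+4+1} ≡ 18 × 8 × 6 ≡ 13 (mod 23)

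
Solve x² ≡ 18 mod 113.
The square roots of 18 mod 113 are 73 and 40. Verify: 73² = 5329 ≡ 18 mod 113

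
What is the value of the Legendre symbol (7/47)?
(7/47) = 7^{23} mod 47 = 1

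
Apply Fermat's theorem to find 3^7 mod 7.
By Fermat: 3^{6} ≡ 1 mod 7. So 3^{7} = 3^{6} · 3^{1} ≡ 3^{1} ≡ 3 mod 7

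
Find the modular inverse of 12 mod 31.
Since 31 is prime, by Fermat 12^(-1) ≡ 12^{29} ≡ 13 mod 31. Verify: 12 × 13 = 156 ≡ 1 mod 31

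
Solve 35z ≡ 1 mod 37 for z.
Since 37 is prime, by Fermat 35^(-1) ≡ 35^{35} ≡ 18 mod 37. Verify: 35 × 18 = 630 ≡ 1 mod 37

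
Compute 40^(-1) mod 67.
Since 67 is prime, by Fermat 40^(-1) ≡ 40^{65} ≡ 62 mod 67. Verify: 40 × 62 = 2480 ≡ 1 mod 67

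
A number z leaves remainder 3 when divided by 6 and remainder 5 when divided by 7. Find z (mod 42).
M = 6 × 7 = 42. M₁ = 7, y₁ ≡ 1 (mod 6). M₂ = 6, y₂ ≡ 6 (mod 7). z = 3×7×1 + 5×6×6 ≡ 33 (mod 42)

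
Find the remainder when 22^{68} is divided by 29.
By Fermat: 22^{28} ≡ 1 (mod 29). 68 = 2×28 + 12. So 22^{68} ≡ 22^{12} ≡ 16 (mod 29)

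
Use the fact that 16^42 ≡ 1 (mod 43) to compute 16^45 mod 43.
By Fermat: 16^{42} ≡ 1 (mod 43). So 16^{45} = 16^{42} · 16^{3} ≡ 16^{3} ≡ 11 (mod 43)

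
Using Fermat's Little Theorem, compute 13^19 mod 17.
By Fermat: 13^{16} ≡ 1 mod 17. So 13^{19} = 13^{16} · 13^{3} ≡ 13^{3} ≡ 4 mod 17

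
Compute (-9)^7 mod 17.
By repeated squaring mod 17: (-9)^{1}≡8, (-9)^{2}≡13, (-9)^{4}≡16. Then (-9)^{7} = (-9)^{4+2+1} ≡ 16 × 13 × 8 ≡ 15 mod 17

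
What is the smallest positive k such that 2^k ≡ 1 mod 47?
Powers of 2 mod 47: 2^1≡2, 2^2≡4, 2^3≡8, 2^4≡16, 2^5≡32, 2^6≡17, 2^7≡34, 2^8≡21, 2^9≡42, 2^10≡37, 2^11≡27, 2^12≡7, 2^13≡14, 2^14≡28, 2^15≡9, 2^16≡18, 2^17≡36, 2^18≡25, 2^19≡3, 2^20≡6, 2^21≡12, 2^22≡24, 2^23≡1. So the order of 2 is 23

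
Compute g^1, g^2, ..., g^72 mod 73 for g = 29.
29^1, 29^2, ..., 29^{72} mod 73: [29, 38, 7, 57, 47, 49, 34, 37, 51, 19, 40, 65, 60, 61, 17, 55, 62, 46, 20, 69, 30, 67, 45, 64, 31, 23, 10, 71, 15, 70, 59, 32, 52, 48, 5, 72, 44, 35, 66, 16, 26, 24, 39, 36, 22, 54, 33, 8, 13, 12, 56, 18, 11, 27, 53, 4, 43, 6, 28, 9, 42, 50, 63, 2, 58, 3, 14, 41, 21, 25, 68, 1]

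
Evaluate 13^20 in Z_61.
By repeated squaring mod 61: 13^{1}≡13, 13^{2}≡47, 13^{4}≡13, 13^{8}≡47, 13^{16}≡13. Then 13^{20} = 13^{16+4} ≡ 13 × 13 ≡ 47 mod 61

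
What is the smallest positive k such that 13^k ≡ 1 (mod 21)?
Powers of 13 mod 21: 13^1≡13, 13^2≡1. So the order of 13 is 2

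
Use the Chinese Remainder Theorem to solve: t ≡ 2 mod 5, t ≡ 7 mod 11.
M = 5 × 11 = 55. M₁ = 11, y₁ ≡ 1 mod 5. M₂ = 5, y₂ ≡ 9 mod 11. t = 2×11×1 + 7×5×9 ≡ 7 mod 55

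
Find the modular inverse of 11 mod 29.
Since 29 is prime, by Fermat 11^(-1) ≡ 11^{27} ≡ 8 mod 29. Verify: 11 × 8 = 88 ≡ 1 mod 29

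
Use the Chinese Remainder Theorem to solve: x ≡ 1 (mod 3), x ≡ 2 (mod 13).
M = 3 × 13 = 39. M₁ = 13, y₁ ≡ 1 (mod 3). M₂ = 3, y₂ ≡ 9 (mod 13). x = 1×13×1 + 2×3×9 ≡ 28 (mod 39)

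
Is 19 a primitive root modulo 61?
19^{30} ≡ 1 mod 61 and 30 < 60, so ord_61(19) = 30 ≠ 60 and 19 is not a primitive root.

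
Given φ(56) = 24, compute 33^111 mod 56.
By Euler: 33^{24} ≡ 1 mod 56 since gcd(33, 56) = 1. 111 = 4×24 + 15. So 33^{111} ≡ 33^{15} ≡ 41 mod 56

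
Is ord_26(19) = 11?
Powers of 19 mod 26: 19^1≡19, 19^2≡23, 19^3≡21, 19^4≡9, 19^5≡15, 19^6≡25, 19^7≡7, 19^8≡3, 19^9≡5, 19^10≡17, 19^11≡11, 19^12≡1. 19^11≡11≢1, so ord ≠ 11. No, the actual order is 12.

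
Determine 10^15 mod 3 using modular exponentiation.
Using Fermat: 10^{2} ≡ 1 mod 3. 15 ≡ 1 mod 2. So 10^{15} ≡ 10^{1} ≡ 1 mod 3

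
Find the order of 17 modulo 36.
Powers of 17 mod 36: 17^1≡17, 17^2≡1. Order = 2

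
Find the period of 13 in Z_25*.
Powers of 13 mod 25: 13^1≡13, 13^2≡19, 13^3≡22, 13^4≡11, 13^5≡18, 13^6≡9, 13^7≡17, 13^8≡21, 13^9≡23, 13^10≡24, 13^11≡12, 13^12≡6, 13^13≡3, 13^14≡14, 13^15≡7, 13^16≡16, 13^17≡8, 13^18≡4, 13^19≡2, 13^20≡1. Order = 20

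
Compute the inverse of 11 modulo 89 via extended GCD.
Extended GCD: 11(-8) + 89(1) = 1. So 11^(-1) ≡ -8 ≡ 81 (mod 89). Verify: 11 × 81 = 891 ≡ 1 (mod 89)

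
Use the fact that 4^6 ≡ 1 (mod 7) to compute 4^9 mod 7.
By Fermat: 4^{6} ≡ 1 (mod 7). So 4^{9} = 4^{6} · 4^{3} ≡ 4^{3} ≡ 1 (mod 7)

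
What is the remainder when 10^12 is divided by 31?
By repeated squaring (mod 31): 10^{1}≡10, 10^{2}≡7, 10^{4}≡18, 10^{8}≡14. Then 10^{12} = 10^{8+4} ≡ 14 × 18 ≡ 4 (mod 31)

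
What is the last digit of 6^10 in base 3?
By repeated squaring (mod 3): 6^{1}≡0, 6^{2}≡0, 6^{4}≡0, 6^{8}≡0. Then 6^{10} = 6^{8+2} ≡ 0 × 0 ≡ 0 (mod 3)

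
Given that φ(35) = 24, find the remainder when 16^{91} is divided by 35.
By Euler: 16^{24} ≡ 1 mod 35 since gcd(16, 35) = 1. 91 = 3×24 + 19. So 16^{91} ≡ 16^{19} ≡ 16 mod 35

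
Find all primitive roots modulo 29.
There are φ(28) = 12 primitive roots mod 29: {2, 3, 8, 10, 11, 14, 15, 18, 19, 21, 26, 27}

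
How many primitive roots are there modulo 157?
Number of primitive roots mod 157 = φ(p-1) = φ(156) = 48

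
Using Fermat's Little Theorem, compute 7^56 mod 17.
By Fermat: 7^{16} ≡ 1 mod 17. 56 = 3×16 + 8. So 7^{56} ≡ 7^{8} ≡ 16 mod 17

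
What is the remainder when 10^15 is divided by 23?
By repeated squaring mod 23: 10^{1}≡10, 10^{2}≡8, 10^{4}≡18, 10^{8}≡2. Then 10^{15} = 10^{8+4+2+1} ≡ 2 × 18 × 8 × 10 ≡ 5 mod 23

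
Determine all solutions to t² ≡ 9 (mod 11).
The square roots of 9 mod 11 are 3 and 8. Verify: 3² = 9 ≡ 9 (mod 11)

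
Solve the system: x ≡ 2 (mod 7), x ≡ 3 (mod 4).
M = 7 × 4 = 28. M₁ = 4, y₁ ≡ 2 (mod 7). M₂ = 7, y₂ ≡ 3 (mod 4). x = 2×4×2 + 3×7×3 ≡ 23 (mod 28)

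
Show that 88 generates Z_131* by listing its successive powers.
88^1, 88^2, ..., 88^{130} mod 131: [88, 15, 10, 94, 19, 100, 23, 59, 83, 99, 66, 44, 73, 5, 47, 75, 50, 77, 95, 107, 115, 33, 22, 102, 68, 89, 103, 25, 104, 113, 119, 123, 82, 11, 51, 34, 110, 117, 78, 52, 122, 125, 127, 41, 71, 91, 17, 55, 124, 39, 26, 61, 128, 129, 86, 101, 111, 74, 93, 62, 85, 13, 96, 64, 130, 43, 116, 121, 37, 112, 31, 108, 72, 48, 32, 65, 87, 58, 126, 84, 56, 81, 54, 36, 24, 16, 98, 109, 29, 63, 42, 28, 106, 27, 18, 12, 8, 49, 120, 80, 97, 21, 14, 53, 79, 9, 6, 4, 90, 60, 40, 114, 76, 7, 92, 105, 70, 3, 2, 45, 30, 20, 57, 38, 69, 46, 118, 35, 67, 1]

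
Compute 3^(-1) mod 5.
Since 5 is prime, by Fermat 3^(-1) ≡ 3^{3} ≡ 2 mod 5. Verify: 3 × 2 = 6 ≡ 1 mod 5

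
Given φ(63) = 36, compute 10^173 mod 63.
By Euler: 10^{36} ≡ 1 mod 63 since gcd(10, 63) = 1. 173 = 4×36 + 29. So 10^{173} ≡ 10^{29} ≡ 19 mod 63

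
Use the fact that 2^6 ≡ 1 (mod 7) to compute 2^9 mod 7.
By Fermat: 2^{6} ≡ 1 (mod 7). So 2^{9} = 2^{6} · 2^{3} ≡ 2^{3} ≡ 1 (mod 7)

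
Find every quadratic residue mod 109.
Quadratic residues modulo 109: {1, 3, 4, 5, 7, 9, 12, 15, 16, 20, 21, 22, 25, 26, 27, 28, 29, 31, 34, 35, 36, 38, 43, 45, 46, 48, 49, 60, 61, 63, 64, 66, 71, 73, 74, 75, 78, 80, 81, 82, 83, 84, 87, 88, 89, 93, 94, 97, 100, 102, 104, 105, 106, 108}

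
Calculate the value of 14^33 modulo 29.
Using Fermat: 14^{28} ≡ 1 (mod 29). 33 ≡ 5 (mod 28). So 14^{33} ≡ 14^{5} ≡ 19 (mod 29)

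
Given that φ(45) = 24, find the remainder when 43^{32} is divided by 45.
By Euler: 43^{24} ≡ 1 mod 45 since gcd(43, 45) = 1. 32 = 1×24 + 8. So 43^{32} ≡ 43^{8} ≡ 31 mod 45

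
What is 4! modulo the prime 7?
(6)! = (4)! × (5) × (6) ≡ -1 (mod 7). So (4)! ≡ -1 × [(6)(5)]^(-1) ≡ 3 (mod 7)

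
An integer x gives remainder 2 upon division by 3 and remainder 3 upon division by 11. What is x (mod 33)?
M = 3 × 11 = 33. M₁ = 11, y₁ ≡ 2 (mod 3). M₂ = 3, y₂ ≡ 4 (mod 11). x = 2×11×2 + 3×3×4 ≡ 14 (mod 33)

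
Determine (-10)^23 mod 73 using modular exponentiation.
By repeated squaring (mod 73): (-10)^{1}≡63, (-10)^{2}≡27, (-10)^{4}≡72, (-10)^{8}≡1, (-10)^{16}≡1. Then (-10)^{23} = (-10)^{16+4+2+1} ≡ 1 × 72 × 27 × 63 ≡ 51 (mod 73)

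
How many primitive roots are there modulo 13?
There are φ(13-1) = φ(12) = 4 primitive roots modulo 13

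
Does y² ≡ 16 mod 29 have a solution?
By Euler's criterion: 16^{14} ≡ 1 mod 29. Since this equals 1, 16 is a QR.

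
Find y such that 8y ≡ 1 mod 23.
Since 23 is prime, by Fermat 8^(-1) ≡ 8^{21} ≡ 3 mod 23. Verify: 8 × 3 = 24 ≡ 1 mod 23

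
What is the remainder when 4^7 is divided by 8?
By repeated squaring mod 8: 4^{1}≡4, 4^{2}≡0, 4^{4}≡0. Then 4^{7} = 4^{4+2+1} ≡ 0 × 0 × 4 ≡ 0 mod 8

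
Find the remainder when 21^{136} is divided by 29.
By Fermat: 21^{28} ≡ 1 mod 29. 136 = 4×28 + 24. So 21^{136} ≡ 21^{24} ≡ 25 mod 29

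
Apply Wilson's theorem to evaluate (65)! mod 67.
(66)! = (65)! × (66) ≡ -1 mod 67. So (65)! ≡ -1 × (66)^(-1) ≡ (-1)×(-1) = 1 mod 67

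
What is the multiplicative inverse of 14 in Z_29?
Since 29 is prime, by Fermat 14^(-1) ≡ 14^{27} ≡ 27 mod 29. Verify: 14 × 27 = 378 ≡ 1 mod 29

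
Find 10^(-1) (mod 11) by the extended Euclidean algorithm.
Extended GCD: 10(-1) + 11(1) = 1. So 10^(-1) ≡ -1 ≡ 10 (mod 11). Verify: 10 × 10 = 100 ≡ 1 (mod 11)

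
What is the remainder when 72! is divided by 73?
By Wilson's theorem, (72)! ≡ -1 ≡ 72 (mod 73)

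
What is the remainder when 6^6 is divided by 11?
By repeated squaring mod 11: 6^{1}≡6, 6^{2}≡3, 6^{4}≡9. Then 6^{6} = 6^{4+2} ≡ 9 × 3 ≡ 5 mod 11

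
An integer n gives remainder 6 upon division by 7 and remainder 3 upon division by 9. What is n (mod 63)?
M = 7 × 9 = 63. M₁ = 9, y₁ ≡ 4 (mod 7). M₂ = 7, y₂ ≡ 4 (mod 9). n = 6×9×4 + 3×7×4 ≡ 48 (mod 63)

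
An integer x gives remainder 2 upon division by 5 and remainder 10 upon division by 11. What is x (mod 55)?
M = 5 × 11 = 55. M₁ = 11, y₁ ≡ 1 (mod 5). M₂ = 5, y₂ ≡ 9 (mod 11). x = 2×11×1 + 10×5×9 ≡ 32 (mod 55)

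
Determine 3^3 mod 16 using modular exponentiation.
3^{3} = 27 ≡ 11 mod 16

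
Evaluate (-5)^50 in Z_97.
By repeated squaring mod 97: (-5)^{1}≡92, (-5)^{2}≡25, (-5)^{4}≡43, (-5)^{8}≡6, (-5)^{16}≡36, (-5)^{32}≡35. Then (-5)^{50} = (-5)^{32+16+2} ≡ 35 × 36 × 25 ≡ 72 mod 97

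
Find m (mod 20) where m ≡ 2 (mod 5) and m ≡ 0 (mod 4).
M = 5 × 4 = 20. M₁ = 4, y₁ ≡ 4 (mod 5). M₂ = 5, y₂ ≡ 1 (mod 4). m = 2×4×4 + 0×5×1 ≡ 12 (mod 20)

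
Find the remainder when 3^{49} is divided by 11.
By Fermat: 3^{10} ≡ 1 mod 11. 49 = 4×10 + 9. So 3^{49} ≡ 3^{9} ≡ 4 mod 11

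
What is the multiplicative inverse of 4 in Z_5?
Since 5 is prime, by Fermat 4^(-1) ≡ 4^{3} ≡ 4 mod 5. Verify: 4 × 4 = 16 ≡ 1 mod 5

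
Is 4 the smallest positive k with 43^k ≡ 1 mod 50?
Powers of 43 mod 50: 43^1≡43, 43^2≡49, 43^3≡7, 43^4≡1. First k with 43^k≡1 is k=4. Yes, ord_50(43) = 4.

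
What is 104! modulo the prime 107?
(106)! = (104)! × (105) × (106) ≡ -1 (mod 107). So (104)! ≡ -1 × [(106)(105)]^(-1) ≡ 53 (mod 107)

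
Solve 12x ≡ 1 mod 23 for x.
Since 23 is prime, by Fermat 12^(-1) ≡ 12^{21} ≡ 2 mod 23. Verify: 12 × 2 = 24 ≡ 1 mod 23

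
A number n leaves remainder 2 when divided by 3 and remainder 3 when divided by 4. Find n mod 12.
M = 3 × 4 = 12. M₁ = 4, y₁ ≡ 1 mod 3. M₂ = 3, y₂ ≡ 3 mod 4. n = 2×4×1 + 3×3×3 ≡ 11 mod 12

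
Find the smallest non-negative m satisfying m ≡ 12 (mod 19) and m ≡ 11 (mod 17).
M = 19 × 17 = 323. M₁ = 17, y₁ ≡ 9 (mod 19). M₂ = 19, y₂ ≡ 9 (mod 17). m = 12×17×9 + 11×19×9 ≡ 164 (mod 323)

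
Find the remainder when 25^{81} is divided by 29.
By Fermat: 25^{28} ≡ 1 (mod 29). 81 = 2×28 + 25. So 25^{81} ≡ 25^{25} ≡ 24 (mod 29)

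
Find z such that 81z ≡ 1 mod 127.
Since 127 is prime, by Fermat 81^(-1) ≡ 81^{125} ≡ 69 mod 127. Verify: 81 × 69 = 5589 ≡ 1 mod 127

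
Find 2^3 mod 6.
2^{3} = 8 ≡ 2 mod 6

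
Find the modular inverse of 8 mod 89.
Since 89 is prime, by Fermat 8^(-1) ≡ 8^{87} ≡ 78 (mod 89). Verify: 8 × 78 = 624 ≡ 1 (mod 89)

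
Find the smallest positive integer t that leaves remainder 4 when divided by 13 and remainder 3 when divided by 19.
M = 13 × 19 = 247. M₁ = 19, y₁ ≡ 11 (mod 13). M₂ = 13, y₂ ≡ 3 (mod 19). t = 4×19×11 + 3×13×3 ≡ 212 (mod 247)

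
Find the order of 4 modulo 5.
Powers of 4 mod 5: 4^1≡4, 4^2≡1. Order = 2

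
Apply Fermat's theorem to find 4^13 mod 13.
By Fermat: 4^{12} ≡ 1 mod 13. So 4^{13} = 4^{12} · 4^{1} ≡ 4^{1} ≡ 4 mod 13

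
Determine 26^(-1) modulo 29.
Since 29 is prime, by Fermat 26^(-1) ≡ 26^{27} ≡ 19 mod 29. Verify: 26 × 19 = 494 ≡ 1 mod 29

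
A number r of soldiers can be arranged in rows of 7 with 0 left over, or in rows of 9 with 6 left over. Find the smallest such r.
M = 7 × 9 = 63. M₁ = 9, y₁ ≡ 4 (mod 7). M₂ = 7, y₂ ≡ 4 (mod 9). r = 0×9×4 + 6×7×4 ≡ 42 (mod 63)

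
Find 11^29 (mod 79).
By repeated squaring (mod 79): 11^{1}≡11, 11^{2}≡42, 11^{4}≡26, 11^{8}≡44, 11^{16}≡40. Then 11^{29} = 11^{16+8+4+1} ≡ 40 × 44 × 26 × 11 ≡ 51 (mod 79)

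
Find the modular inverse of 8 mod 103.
Since 103 is prime, by Fermat 8^(-1) ≡ 8^{101} ≡ 13 (mod 103). Verify: 8 × 13 = 104 ≡ 1 (mod 103)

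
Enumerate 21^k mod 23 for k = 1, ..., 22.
21^1, 21^2, ..., 21^{22} mod 23: [21, 4, 15, 16, 14, 18, 10, 3, 17, 12, 22, 2, 19, 8, 7, 9, 5, 13, 20, 6, 11, 1]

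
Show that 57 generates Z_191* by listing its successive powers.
57^1, 57^2, ..., 57^{190} mod 191: [57, 2, 114, 4, 37, 8, 74, 16, 148, 32, 105, 64, 19, 128, 38, 65, 76, 130, 152, 69, 113, 138, 35, 85, 70, 170, 140, 149, 89, 107, 178, 23, 165, 46, 139, 92, 87, 184, 174, 177, 157, 163, 123, 135, 55, 79, 110, 158, 29, 125, 58, 59, 116, 118, 41, 45, 82, 90, 164, 180, 137, 169, 83, 147, 166, 103, 141, 15, 91, 30, 182, 60, 173, 120, 155, 49, 119, 98, 47, 5, 94, 10, 188, 20, 185, 40, 179, 80, 167, 160, 143, 129, 95, 67, 190, 134, 189, 77, 187, 154, 183, 117, 175, 43, 159, 86, 127, 172, 63, 153, 126, 115, 61, 39, 122, 78, 53, 156, 106, 121, 21, 51, 42, 102, 84, 13, 168, 26, 145, 52, 99, 104, 7, 17, 14, 34, 28, 68, 56, 136, 112, 81, 33, 162, 66, 133, 132, 75, 73, 150, 146, 109, 101, 27, 11, 54, 22, 108, 44, 25, 88, 50, 176, 100, 161, 9, 131, 18, 71, 36, 142, 72, 93, 144, 186, 97, 181, 3, 171, 6, 151, 12, 111, 24, 31, 48, 62, 96, 124, 1]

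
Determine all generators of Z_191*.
There are φ(190) = 72 primitive roots mod 191: {19, 21, 22, 28, 29, 33, 35, 42, 44, 47, 53, 56, 57, 58, 61, 62, 63, 71, 73, 74, 76, 83, 87, 88, 89, 91, 93, 94, 95, 99, 101, 105, 106, 110, 111, 112, 113, 114, 116, 119, 123, 124, 126, 127, 131, 132, 137, 140, 141, 143, 145, 146, 148, 151, 157, 164, 165, 167, 168, 171, 173, 174, 175, 176, 178, 179, 181, 182, 183, 187, 188, 189}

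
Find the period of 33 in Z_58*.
Powers of 33 mod 58: 33^1≡33, 33^2≡45, 33^3≡35, 33^4≡53, 33^5≡9, 33^6≡7, 33^7≡57, 33^8≡25, 33^9≡13, 33^10≡23, 33^11≡5, 33^12≡49, 33^13≡51, 33^14≡1. So the order of 33 is 14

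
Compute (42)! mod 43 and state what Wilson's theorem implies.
(42)! mod 43 = 42. Since this equals -1 (mod 43), Wilson confirms 43 is prime.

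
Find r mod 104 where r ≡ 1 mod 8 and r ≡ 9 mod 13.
M = 8 × 13 = 104. M₁ = 13, y₁ ≡ 5 mod 8. M₂ = 8, y₂ ≡ 5 mod 13. r = 1×13×5 + 9×8×5 ≡ 9 mod 104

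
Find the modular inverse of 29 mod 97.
Since 97 is prime, by Fermat 29^(-1) ≡ 29^{95} ≡ 87 mod 97. Verify: 29 × 87 = 2523 ≡ 1 mod 97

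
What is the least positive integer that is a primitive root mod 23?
g = 5. Powers: [5, 2, 10, 4, 20, 8, 17, 16, 11, ...] generates all 22 non-zero residues.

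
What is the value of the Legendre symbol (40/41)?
(40/41) = 40^{20} mod 41 = 1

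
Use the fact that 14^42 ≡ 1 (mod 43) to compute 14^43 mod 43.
By Fermat: 14^{42} ≡ 1 (mod 43). So 14^{43} = 14^{42} · 14^{1} ≡ 14^{1} ≡ 14 (mod 43)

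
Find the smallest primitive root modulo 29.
g = 2. Powers: [2, 4, 8, 16, 3, 6, ...] generates all 28 non-zero residues.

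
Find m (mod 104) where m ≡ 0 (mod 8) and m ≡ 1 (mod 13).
M = 8 × 13 = 104. M₁ = 13, y₁ ≡ 5 (mod 8). M₂ = 8, y₂ ≡ 5 (mod 13). m = 0×13×5 + 1×8×5 ≡ 40 (mod 104)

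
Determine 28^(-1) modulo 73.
Since 73 is prime, by Fermat 28^(-1) ≡ 28^{71} ≡ 60 mod 73. Verify: 28 × 60 = 1680 ≡ 1 mod 73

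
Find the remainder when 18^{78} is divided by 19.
By Fermat: 18^{18} ≡ 1 mod 19. 78 = 4×18 + 6. So 18^{78} ≡ 18^{6} ≡ 1 mod 19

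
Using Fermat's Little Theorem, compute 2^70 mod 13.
By Fermat: 2^{12} ≡ 1 (mod 13). 70 = 5×12 + 10. So 2^{70} ≡ 2^{10} ≡ 10 (mod 13)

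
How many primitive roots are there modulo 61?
A prime p has φ(p-1) primitive roots; here φ(60) = 16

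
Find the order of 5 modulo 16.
Powers of 5 mod 16: 5^1≡5, 5^2≡9, 5^3≡13, 5^4≡1. So the order of 5 is 4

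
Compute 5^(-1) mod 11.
Since 11 is prime, by Fermat 5^(-1) ≡ 5^{9} ≡ 9 mod 11. Verify: 5 × 9 = 45 ≡ 1 mod 11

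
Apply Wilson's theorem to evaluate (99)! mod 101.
(100)! = (99)! × (100) ≡ -1 mod 101. So (99)! ≡ -1 × (100)^(-1) ≡ (-1)×(-1) = 1 mod 101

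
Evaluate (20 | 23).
(20/23) = 20^{11} mod 23 = -1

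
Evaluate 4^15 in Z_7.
Using Fermat: 4^{6} ≡ 1 mod 7. 15 ≡ 3 mod 6. So 4^{15} ≡ 4^{3} ≡ 1 mod 7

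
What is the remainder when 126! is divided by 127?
By Wilson's theorem, (126)! ≡ -1 ≡ 126 mod 127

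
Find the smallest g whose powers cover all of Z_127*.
g = 3. For each prime q|126: 3^{63}≡126, 3^{42}≡107, 3^{18}≡4, none ≡ 1, so ord_127(3) = 126 and 3 is a primitive root.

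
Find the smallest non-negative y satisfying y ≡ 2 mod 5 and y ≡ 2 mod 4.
M = 5 × 4 = 20. M₁ = 4, y₁ ≡ 4 mod 5. M₂ = 5, y₂ ≡ 1 mod 4. y = 2×4×4 + 2×5×1 ≡ 2 mod 20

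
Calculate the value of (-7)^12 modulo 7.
By repeated squaring mod 7: (-7)^{1}≡0, (-7)^{2}≡0, (-7)^{4}≡0, (-7)^{8}≡0. Then (-7)^{12} = (-7)^{8+4} ≡ 0 × 0 ≡ 0 mod 7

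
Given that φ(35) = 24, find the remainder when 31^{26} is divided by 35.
By Euler: 31^{24} ≡ 1 mod 35 since gcd(31, 35) = 1. 26 = 1×24 + 2. So 31^{26} ≡ 31^{2} ≡ 16 mod 35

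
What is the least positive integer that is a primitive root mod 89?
g = 3. Powers: [3, 9, 27, 81, 65, 17, 51, ...] generates all 88 non-zero residues.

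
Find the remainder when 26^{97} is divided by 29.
By Fermat: 26^{28} ≡ 1 mod 29. 97 = 3×28 + 13. So 26^{97} ≡ 26^{13} ≡ 10 mod 29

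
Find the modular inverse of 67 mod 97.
Since 97 is prime, by Fermat 67^(-1) ≡ 67^{95} ≡ 42 (mod 97). Verify: 67 × 42 = 2814 ≡ 1 (mod 97)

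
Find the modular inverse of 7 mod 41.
Since 41 is prime, by Fermat 7^(-1) ≡ 7^{39} ≡ 6 (mod 41). Verify: 7 × 6 = 42 ≡ 1 (mod 41)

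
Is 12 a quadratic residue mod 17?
By Euler's criterion: 12^{8} ≡ 16 (mod 17). Since this equals -1 (≡ 16), 12 is not a QR.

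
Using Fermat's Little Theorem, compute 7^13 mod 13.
By Fermat: 7^{12} ≡ 1 mod 13. So 7^{13} = 7^{12} · 7^{1} ≡ 7^{1} ≡ 7 mod 13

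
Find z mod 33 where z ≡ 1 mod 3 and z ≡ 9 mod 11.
M = 3 × 11 = 33. M₁ = 11, y₁ ≡ 2 mod 3. M₂ = 3, y₂ ≡ 4 mod 11. z = 1×11×2 + 9×3×4 ≡ 31 mod 33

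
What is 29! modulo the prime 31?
(30)! = (29)! × (30) ≡ -1 mod 31. So (29)! ≡ -1 × (30)^(-1) ≡ (-1)×(-1) = 1 mod 31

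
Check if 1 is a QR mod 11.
By Euler's criterion: 1^{5} ≡ 1 (mod 11). Since this equals 1, 1 is a QR.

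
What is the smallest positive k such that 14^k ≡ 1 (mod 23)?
Powers of 14 mod 23: 14^1≡14, 14^2≡12, 14^3≡7, 14^4≡6, 14^5≡15, 14^6≡3, 14^7≡19, 14^8≡13, 14^9≡21, 14^10≡18, 14^11≡22, 14^12≡9, 14^13≡11, 14^14≡16, 14^15≡17, 14^16≡8, 14^17≡20, 14^18≡4, 14^19≡10, 14^20≡2, 14^21≡5, 14^22≡1. ord_23(14) = 22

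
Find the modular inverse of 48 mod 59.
Since 59 is prime, by Fermat 48^(-1) ≡ 48^{57} ≡ 16 mod 59. Verify: 48 × 16 = 768 ≡ 1 mod 59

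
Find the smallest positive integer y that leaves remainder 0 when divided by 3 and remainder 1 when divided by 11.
M = 3 × 11 = 33. M₁ = 11, y₁ ≡ 2 (mod 3). M₂ = 3, y₂ ≡ 4 (mod 11). y = 0×11×2 + 1×3×4 ≡ 12 (mod 33)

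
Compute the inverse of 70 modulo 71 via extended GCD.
Extended GCD: 70(-1) + 71(1) = 1. So 70^(-1) ≡ -1 ≡ 70 (mod 71). Verify: 70 × 70 = 4900 ≡ 1 (mod 71)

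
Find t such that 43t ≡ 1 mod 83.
Since 83 is prime, by Fermat 43^(-1) ≡ 43^{81} ≡ 56 mod 83. Verify: 43 × 56 = 2408 ≡ 1 mod 83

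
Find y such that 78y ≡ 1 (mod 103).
Since 103 is prime, by Fermat 78^(-1) ≡ 78^{101} ≡ 70 (mod 103). Verify: 78 × 70 = 5460 ≡ 1 (mod 103)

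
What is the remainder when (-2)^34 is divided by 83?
By repeated squaring mod 83: (-2)^{1}≡81, (-2)^{2}≡4, (-2)^{4}≡16, (-2)^{8}≡7, (-2)^{16}≡49, (-2)^{32}≡77. Then (-2)^{34} = (-2)^{32+2} ≡ 77 × 4 ≡ 59 mod 83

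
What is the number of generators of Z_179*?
A prime p has φ(p-1) primitive roots; here φ(178) = 88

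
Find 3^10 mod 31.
By repeated squaring mod 31: 3^{1}≡3, 3^{2}≡9, 3^{4}≡19, 3^{8}≡20. Then 3^{10} = 3^{8+2} ≡ 20 × 9 ≡ 25 mod 31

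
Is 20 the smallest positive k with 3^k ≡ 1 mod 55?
Powers of 3 mod 55: 3^1≡3, 3^2≡9, 3^3≡27, 3^4≡26, 3^5≡23, 3^6≡14, 3^7≡42, 3^8≡16, 3^9≡48, 3^10≡34, 3^11≡47, 3^12≡31, 3^13≡38, 3^14≡4, 3^15≡12, 3^16≡36, 3^17≡53, 3^18≡49, 3^19≡37, 3^20≡1. First k with 3^k≡1 is k=20. Yes, ord_55(3) = 20.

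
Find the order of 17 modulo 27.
Powers of 17 mod 27: 17^1≡17, 17^2≡19, 17^3≡26, 17^4≡10, 17^5≡8, 17^6≡1. ord_27(17) = 6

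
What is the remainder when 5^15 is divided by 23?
By repeated squaring mod 23: 5^{1}≡5, 5^{2}≡2, 5^{4}≡4, 5^{8}≡16. Then 5^{15} = 5^{8+4+2+1} ≡ 16 × 4 × 2 × 5 ≡ 19 mod 23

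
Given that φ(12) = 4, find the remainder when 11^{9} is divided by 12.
By Euler: 11^{4} ≡ 1 (mod 12) since gcd(11, 12) = 1. 9 = 2×4 + 1. So 11^{9} ≡ 11^{1} ≡ 11 (mod 12)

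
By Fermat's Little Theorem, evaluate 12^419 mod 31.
By Fermat: 12^{30} ≡ 1 (mod 31). 419 ≡ 29 (mod 30). So 12^{419} ≡ 12^{29} ≡ 13 (mod 31)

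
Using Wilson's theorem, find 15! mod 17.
(16)! = (15)! × (16) ≡ -1 (mod 17). So (15)! ≡ -1 × (16)^(-1) ≡ (-1)×(-1) = 1 (mod 17)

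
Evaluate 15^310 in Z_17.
Using Fermat: 15^{16} ≡ 1 mod 17. 310 ≡ 6 mod 16. So 15^{310} ≡ 15^{6} ≡ 13 mod 17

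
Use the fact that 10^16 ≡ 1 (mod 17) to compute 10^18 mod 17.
By Fermat: 10^{16} ≡ 1 (mod 17). So 10^{18} = 10^{16} · 10^{2} ≡ 10^{2} ≡ 15 (mod 17)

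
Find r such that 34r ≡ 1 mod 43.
Since 43 is prime, by Fermat 34^(-1) ≡ 34^{41} ≡ 19 mod 43. Verify: 34 × 19 = 646 ≡ 1 mod 43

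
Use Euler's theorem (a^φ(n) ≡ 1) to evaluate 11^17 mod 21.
By Euler: 11^{12} ≡ 1 mod 21 since gcd(11, 21) = 1. 17 = 1×12 + 5. So 11^{17} ≡ 11^{5} ≡ 2 mod 21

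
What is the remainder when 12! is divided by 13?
By Wilson's theorem, (12)! ≡ -1 ≡ 12 (mod 13)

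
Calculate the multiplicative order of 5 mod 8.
Powers of 5 mod 8: 5^1≡5, 5^2≡1. So the order of 5 is 2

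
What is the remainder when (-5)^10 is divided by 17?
By repeated squaring (mod 17): (-5)^{1}≡12, (-5)^{2}≡8, (-5)^{4}≡13, (-5)^{8}≡16. Then (-5)^{10} = (-5)^{8+2} ≡ 16 × 8 ≡ 9 (mod 17)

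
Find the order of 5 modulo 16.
Powers of 5 mod 16: 5^1≡5, 5^2≡9, 5^3≡13, 5^4≡1. Order = 4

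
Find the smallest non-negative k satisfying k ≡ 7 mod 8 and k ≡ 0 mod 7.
M = 8 × 7 = 56. M₁ = 7, y₁ ≡ 7 mod 8. M₂ = 8, y₂ ≡ 1 mod 7. k = 7×7×7 + 0×8×1 ≡ 7 mod 56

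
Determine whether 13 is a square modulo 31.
By Euler's criterion: 13^{15} ≡ 30 mod 31. Since this equals -1 (≡ 30), 13 is not a QR.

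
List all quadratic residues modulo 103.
Quadratic residues modulo 103: {1, 2, 4, 7, 8, 9, 13, 14, 15, 16, 17, 18, 19, 23, 25, 26, 28, 29, 30, 32, 33, 34, 36, 38, 41, 46, 49, 50, 52, 55, 56, 58, 59, 60, 61, 63, 64, 66, 68, 72, 76, 79, 81, 82, 83, 91, 92, 93, 97, 98, 100}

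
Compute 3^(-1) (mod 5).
Since 5 is prime, by Fermat 3^(-1) ≡ 3^{3} ≡ 2 (mod 5). Verify: 3 × 2 = 6 ≡ 1 (mod 5)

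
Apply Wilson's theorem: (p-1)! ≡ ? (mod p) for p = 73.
By Wilson's theorem, (72)! ≡ -1 ≡ 72 (mod 73)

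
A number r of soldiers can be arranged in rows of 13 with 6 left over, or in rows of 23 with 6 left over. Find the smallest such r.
M = 13 × 23 = 299. M₁ = 23, y₁ ≡ 4 (mod 13). M₂ = 13, y₂ ≡ 16 (mod 23). r = 6×23×4 + 6×13×16 ≡ 6 (mod 299)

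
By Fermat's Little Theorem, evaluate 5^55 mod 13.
By Fermat: 5^{12} ≡ 1 (mod 13). 55 = 4×12 + 7. So 5^{55} ≡ 5^{7} ≡ 8 (mod 13)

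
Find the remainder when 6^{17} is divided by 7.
By Fermat: 6^{6} ≡ 1 mod 7. 17 = 2×6 + 5. So 6^{17} ≡ 6^{5} ≡ 6 mod 7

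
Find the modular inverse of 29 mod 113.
Since 113 is prime, by Fermat 29^(-1) ≡ 29^{111} ≡ 39 mod 113. Verify: 29 × 39 = 1131 ≡ 1 mod 113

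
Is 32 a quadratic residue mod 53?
By Euler's criterion: 32^{26} ≡ 52 mod 53. Since this equals -1 (≡ 52), 32 is not a QR.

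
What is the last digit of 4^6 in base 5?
Using Fermat: 4^{4} ≡ 1 (mod 5). 6 ≡ 2 (mod 4). So 4^{6} ≡ 4^{2} ≡ 1 (mod 5)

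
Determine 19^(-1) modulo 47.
Since 47 is prime, by Fermat 19^(-1) ≡ 19^{45} ≡ 5 mod 47. Verify: 19 × 5 = 95 ≡ 1 mod 47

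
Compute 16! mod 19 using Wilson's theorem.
(18)! = (16)! × (17) × (18) ≡ -1 mod 19. So (16)! ≡ -1 × [(18)(17)]^(-1) ≡ 9 mod 19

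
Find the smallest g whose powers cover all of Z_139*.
g = 2. Powers: [2, 4, 8, 16, 32, 64, 128, 117, ...] generates all 138 non-zero residues.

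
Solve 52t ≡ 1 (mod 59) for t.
Since 59 is prime, by Fermat 52^(-1) ≡ 52^{57} ≡ 42 (mod 59). Verify: 52 × 42 = 2184 ≡ 1 (mod 59)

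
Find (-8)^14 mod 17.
By repeated squaring mod 17: (-8)^{1}≡9, (-8)^{2}≡13, (-8)^{4}≡16, (-8)^{8}≡1. Then (-8)^{14} = (-8)^{8+4+2} ≡ 1 × 16 × 13 ≡ 4 mod 17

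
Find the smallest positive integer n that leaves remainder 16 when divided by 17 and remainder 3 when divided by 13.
M = 17 × 13 = 221. M₁ = 13, y₁ ≡ 4 mod 17. M₂ = 17, y₂ ≡ 10 mod 13. n = 16×13×4 + 3×17×10 ≡ 16 mod 221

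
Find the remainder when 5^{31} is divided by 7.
By Fermat: 5^{6} ≡ 1 (mod 7). 31 = 5×6 + 1. So 5^{31} ≡ 5^{1} ≡ 5 (mod 7)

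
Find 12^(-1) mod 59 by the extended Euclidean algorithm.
Extended GCD: 12(5) + 59(-1) = 1. So 12^(-1) ≡ 5 mod 59. Verify: 12 × 5 = 60 ≡ 1 mod 59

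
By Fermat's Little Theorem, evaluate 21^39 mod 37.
By Fermat: 21^{36} ≡ 1 mod 37. So 21^{39} = 21^{36} · 21^{3} ≡ 21^{3} ≡ 11 mod 37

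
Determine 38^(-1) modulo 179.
Since 179 is prime, by Fermat 38^(-1) ≡ 38^{177} ≡ 33 (mod 179). Verify: 38 × 33 = 1254 ≡ 1 (mod 179)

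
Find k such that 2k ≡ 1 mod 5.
Since 5 is prime, by Fermat 2^(-1) ≡ 2^{3} ≡ 3 mod 5. Verify: 2 × 3 = 6 ≡ 1 mod 5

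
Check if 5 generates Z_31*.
5^{3} ≡ 1 (mod 31) and 3 < 30, so ord_31(5) = 3 ≠ 30 and 5 is not a primitive root.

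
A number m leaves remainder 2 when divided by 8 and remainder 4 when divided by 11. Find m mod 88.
M = 8 × 11 = 88. M₁ = 11, y₁ ≡ 3 mod 8. M₂ = 8, y₂ ≡ 7 mod 11. m = 2×11×3 + 4×8×7 ≡ 26 mod 88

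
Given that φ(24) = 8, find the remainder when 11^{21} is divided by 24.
By Euler: 11^{8} ≡ 1 (mod 24) since gcd(11, 24) = 1. 21 = 2×8 + 5. So 11^{21} ≡ 11^{5} ≡ 11 (mod 24)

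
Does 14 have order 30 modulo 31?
14^{15} ≡ 1 (mod 31) and 15 < 30, so ord_31(14) = 15 ≠ 30 and 14 is not a primitive root.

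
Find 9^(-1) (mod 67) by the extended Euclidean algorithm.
Extended GCD: 9(15) + 67(-2) = 1. So 9^(-1) ≡ 15 (mod 67). Verify: 9 × 15 = 135 ≡ 1 (mod 67)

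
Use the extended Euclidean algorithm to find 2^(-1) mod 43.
Extended GCD: 2(-21) + 43(1) = 1. So 2^(-1) ≡ -21 ≡ 22 mod 43. Verify: 2 × 22 = 44 ≡ 1 mod 43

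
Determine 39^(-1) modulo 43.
Since 43 is prime, by Fermat 39^(-1) ≡ 39^{41} ≡ 32 mod 43. Verify: 39 × 32 = 1248 ≡ 1 mod 43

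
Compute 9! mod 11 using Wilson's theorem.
(10)! = (9)! × (10) ≡ -1 mod 11. So (9)! ≡ -1 × (10)^(-1) ≡ (-1)×(-1) = 1 mod 11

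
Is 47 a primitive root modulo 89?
47^{44} ≡ 1 mod 89 and 44 < 88, so ord_89(47) = 44 ≠ 88 and 47 is not a primitive root.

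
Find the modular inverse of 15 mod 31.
Since 31 is prime, by Fermat 15^(-1) ≡ 15^{29} ≡ 29 (mod 31). Verify: 15 × 29 = 435 ≡ 1 (mod 31)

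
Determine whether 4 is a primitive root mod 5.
4^{2} ≡ 1 (mod 5) and 2 < 4, so ord_5(4) = 2 ≠ 4 and 4 is not a primitive root.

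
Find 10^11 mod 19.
By repeated squaring mod 19: 10^{1}≡10, 10^{2}≡5, 10^{4}≡6, 10^{8}≡17. Then 10^{11} = 10^{8+2+1} ≡ 17 × 5 × 10 ≡ 14 mod 19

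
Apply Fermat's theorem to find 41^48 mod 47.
By Fermat: 41^{46} ≡ 1 mod 47. So 41^{48} = 41^{46} · 41^{2} ≡ 41^{2} ≡ 36 mod 47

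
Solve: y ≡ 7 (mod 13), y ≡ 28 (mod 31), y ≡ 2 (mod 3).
M = 13 × 31 × 3 = 1209. M₁ = 93, y₁ ≡ 7 (mod 13). M₂ = 39, y₂ ≡ 4 (mod 31). M₃ = 403, y₃ ≡ 1 (mod 3). y = 7×93×7 + 28×39×4 + 2×403×1 ≡ 59 (mod 1209)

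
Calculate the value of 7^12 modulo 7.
By repeated squaring (mod 7): 7^{1}≡0, 7^{2}≡0, 7^{4}≡0, 7^{8}≡0. Then 7^{12} = 7^{8+4} ≡ 0 × 0 ≡ 0 (mod 7)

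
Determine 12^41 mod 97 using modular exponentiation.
By repeated squaring (mod 97): 12^{1}≡12, 12^{2}≡47, 12^{4}≡75, 12^{8}≡96, 12^{16}≡1, 12^{32}≡1. Then 12^{41} = 12^{32+8+1} ≡ 1 × 96 × 12 ≡ 85 (mod 97)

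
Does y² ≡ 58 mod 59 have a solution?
By Euler's criterion: 58^{29} ≡ 58 mod 59. Since this equals -1 (≡ 58), 58 is not a QR.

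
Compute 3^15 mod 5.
Using Fermat: 3^{4} ≡ 1 (mod 5). 15 ≡ 3 (mod 4). So 3^{15} ≡ 3^{3} ≡ 2 (mod 5)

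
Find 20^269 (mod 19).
Using Fermat: 20^{18} ≡ 1 (mod 19). 269 ≡ 17 (mod 18). So 20^{269} ≡ 20^{17} ≡ 1 (mod 19)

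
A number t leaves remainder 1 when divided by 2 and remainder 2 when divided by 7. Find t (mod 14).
M = 2 × 7 = 14. M₁ = 7, y₁ ≡ 1 (mod 2). M₂ = 2, y₂ ≡ 4 (mod 7). t = 1×7×1 + 2×2×4 ≡ 9 (mod 14)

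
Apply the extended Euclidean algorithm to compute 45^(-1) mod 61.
Extended GCD: 45(19) + 61(-14) = 1. So 45^(-1) ≡ 19 mod 61. Verify: 45 × 19 = 855 ≡ 1 mod 61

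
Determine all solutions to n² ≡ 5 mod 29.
The square roots of 5 mod 29 are 18 and 11. Verify: 18² = 324 ≡ 5 mod 29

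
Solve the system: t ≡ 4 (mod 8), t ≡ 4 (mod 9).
M = 8 × 9 = 72. M₁ = 9, y₁ ≡ 1 (mod 8). M₂ = 8, y₂ ≡ 8 (mod 9). t = 4×9×1 + 4×8×8 ≡ 4 (mod 72)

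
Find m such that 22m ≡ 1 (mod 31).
Since 31 is prime, by Fermat 22^(-1) ≡ 22^{29} ≡ 24 (mod 31). Verify: 22 × 24 = 528 ≡ 1 (mod 31)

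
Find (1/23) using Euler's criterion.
(1/23) = 1^{11} mod 23 = 1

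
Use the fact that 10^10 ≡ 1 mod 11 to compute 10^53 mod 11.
By Fermat: 10^{10} ≡ 1 mod 11. 53 = 5×10 + 3. So 10^{53} ≡ 10^{3} ≡ 10 mod 11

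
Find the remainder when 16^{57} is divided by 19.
By Fermat: 16^{18} ≡ 1 mod 19. 57 = 3×18 + 3. So 16^{57} ≡ 16^{3} ≡ 11 mod 19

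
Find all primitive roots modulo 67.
There are φ(66) = 20 primitive roots mod 67: {2, 7, 11, 12, 13, 18, 20, 28, 31, 32, 34, 41, 44, 46, 48, 50, 51, 57, 61, 63}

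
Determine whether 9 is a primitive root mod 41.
9^{4} ≡ 1 mod 41 and 4 < 40, so ord_41(9) = 4 ≠ 40 and 9 is not a primitive root.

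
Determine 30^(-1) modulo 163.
Since 163 is prime, by Fermat 30^(-1) ≡ 30^{161} ≡ 125 mod 163. Verify: 30 × 125 = 3750 ≡ 1 mod 163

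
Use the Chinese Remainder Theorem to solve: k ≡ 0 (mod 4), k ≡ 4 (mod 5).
M = 4 × 5 = 20. M₁ = 5, y₁ ≡ 1 (mod 4). M₂ = 4, y₂ ≡ 4 (mod 5). k = 0×5×1 + 4×4×4 ≡ 4 (mod 20)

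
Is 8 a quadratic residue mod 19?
By Euler's criterion: 8^{9} ≡ 18 mod 19. Since this equals -1 (≡ 18), 8 is not a QR.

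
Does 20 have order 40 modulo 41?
20^{20} ≡ 1 (mod 41) and 20 < 40, so ord_41(20) = 20 ≠ 40 and 20 is not a primitive root.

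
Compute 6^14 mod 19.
By repeated squaring (mod 19): 6^{1}≡6, 6^{2}≡17, 6^{4}≡4, 6^{8}≡16. Then 6^{14} = 6^{8+4+2} ≡ 16 × 4 × 17 ≡ 5 (mod 19)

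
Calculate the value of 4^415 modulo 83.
Using Fermat: 4^{82} ≡ 1 mod 83. 415 ≡ 5 mod 82. So 4^{415} ≡ 4^{5} ≡ 28 mod 83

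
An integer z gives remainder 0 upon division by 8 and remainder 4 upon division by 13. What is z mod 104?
M = 8 × 13 = 104. M₁ = 13, y₁ ≡ 5 mod 8. M₂ = 8, y₂ ≡ 5 mod 13. z = 0×13×5 + 4×8×5 ≡ 56 mod 104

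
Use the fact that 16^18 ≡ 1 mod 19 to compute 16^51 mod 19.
By Fermat: 16^{18} ≡ 1 mod 19. 51 = 2×18 + 15. So 16^{51} ≡ 16^{15} ≡ 7 mod 19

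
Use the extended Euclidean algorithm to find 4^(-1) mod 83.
Extended GCD: 4(21) + 83(-1) = 1. So 4^(-1) ≡ 21 mod 83. Verify: 4 × 21 = 84 ≡ 1 mod 83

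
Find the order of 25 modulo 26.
Powers of 25 mod 26: 25^1≡25, 25^2≡1. ord_26(25) = 2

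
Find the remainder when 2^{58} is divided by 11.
By Fermat: 2^{10} ≡ 1 (mod 11). 58 = 5×10 + 8. So 2^{58} ≡ 2^{8} ≡ 3 (mod 11)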